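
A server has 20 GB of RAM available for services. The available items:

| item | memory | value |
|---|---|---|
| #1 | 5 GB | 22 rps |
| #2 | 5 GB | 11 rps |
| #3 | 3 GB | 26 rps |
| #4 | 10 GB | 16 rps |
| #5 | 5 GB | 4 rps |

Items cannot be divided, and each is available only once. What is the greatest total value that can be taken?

This is a 0/1 knapsack; check combinations near the capacity.
- #1+#3+#4: memory 5+3+10=18, value 22+26+16=64
- #1+#2+#3+#5: memory 5+5+3+5=18, value 22+11+26+4=63
- #1+#2+#3: memory 5+5+3=13, value 22+11+26=59
- #2+#3+#4: memory 5+3+10=18, value 11+26+16=53
- #1+#3+#5: memory 5+3+5=13, value 22+26+4=52
Best: 64 rps.

64 rps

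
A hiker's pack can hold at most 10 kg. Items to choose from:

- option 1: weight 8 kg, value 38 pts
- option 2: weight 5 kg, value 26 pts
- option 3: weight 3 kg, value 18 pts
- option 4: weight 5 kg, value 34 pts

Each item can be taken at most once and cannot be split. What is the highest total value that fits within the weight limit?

This is a 0/1 knapsack; check combinations near the capacity.
- option 2+option 4: weight 5+5=10, value 26+34=60
- option 3+option 4: weight 3+5=8, value 18+34=52
- option 2+option 3: weight 5+3=8, value 26+18=44
- option 1: weight 8, value 38
Best: 60 pts.

60 pts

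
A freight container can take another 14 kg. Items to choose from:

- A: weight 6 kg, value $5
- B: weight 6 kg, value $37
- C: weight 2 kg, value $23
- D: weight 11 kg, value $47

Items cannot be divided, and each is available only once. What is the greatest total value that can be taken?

Check high-value combinations within 14 kg:
- C+D: weight 2+11=13, value 23+47=70
- A+B+C: weight 6+6+2=14, value 5+37+23=65
- B+C: weight 6+2=8, value 37+23=60
Best: $70.

$70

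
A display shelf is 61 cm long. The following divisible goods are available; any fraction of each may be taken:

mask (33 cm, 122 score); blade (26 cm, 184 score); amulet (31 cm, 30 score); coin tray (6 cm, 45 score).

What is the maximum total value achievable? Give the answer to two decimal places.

336.21

Take in order of value per unit:
- coin tray (45/6 per unit): all 6 → value 45, running total 45.00
- blade (184/26 per unit): all 26 → value 184, running total 229.00
- mask (122/33 per unit): 29 of 33 → value 29×122/33 = 107.2121, running total 336.21
Total 336.21.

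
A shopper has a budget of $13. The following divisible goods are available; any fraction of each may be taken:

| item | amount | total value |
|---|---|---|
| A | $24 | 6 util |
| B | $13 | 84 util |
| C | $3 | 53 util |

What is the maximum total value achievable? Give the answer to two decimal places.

117.62

Take in order of value per unit:
- C (53/3 per unit): all 3 → value 53, running total 53.00
- B (84/13 per unit): 10 of 13 → value 10×84/13 = 64.6154, running total 117.62
Total 117.62.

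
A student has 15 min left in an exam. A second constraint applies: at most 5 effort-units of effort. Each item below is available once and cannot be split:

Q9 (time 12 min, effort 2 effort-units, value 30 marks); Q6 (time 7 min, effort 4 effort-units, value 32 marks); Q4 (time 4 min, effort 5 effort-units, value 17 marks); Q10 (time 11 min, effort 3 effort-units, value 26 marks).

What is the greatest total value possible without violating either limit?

Feasible sets respecting both limits:
- Q6: time 7, effort 4, value 32
- Q9: time 12, effort 2, value 30
- Q10: time 11, effort 3, value 26
- Q4: time 4, effort 5, value 17
Best: 32 marks.

32 marks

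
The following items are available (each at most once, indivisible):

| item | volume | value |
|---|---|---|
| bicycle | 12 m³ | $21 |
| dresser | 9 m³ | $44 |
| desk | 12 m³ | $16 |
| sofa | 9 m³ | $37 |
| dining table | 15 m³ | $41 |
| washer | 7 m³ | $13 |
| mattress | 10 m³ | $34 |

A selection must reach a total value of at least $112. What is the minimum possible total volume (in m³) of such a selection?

Subsets with value ≥ 112, sorted by total volume:
- dresser+sofa+mattress: volume 28, value 115
- dresser+sofa+dining table: volume 33, value 122
- dresser+dining table+mattress: volume 34, value 119
- sofa+dining table+mattress: volume 34, value 112
Minimum volume: 28 m³.

28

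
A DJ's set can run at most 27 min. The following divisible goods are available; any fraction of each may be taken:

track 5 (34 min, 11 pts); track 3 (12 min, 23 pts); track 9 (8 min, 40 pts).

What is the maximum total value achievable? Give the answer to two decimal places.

65.26

Take in order of value per unit:
- track 9 (40/8 per unit): all 8 → value 40, running total 40.00
- track 3 (23/12 per unit): all 12 → value 23, running total 63.00
- track 5 (11/34 per unit): 7 of 34 → value 7×11/34 = 2.2647, running total 65.26
Total 65.26.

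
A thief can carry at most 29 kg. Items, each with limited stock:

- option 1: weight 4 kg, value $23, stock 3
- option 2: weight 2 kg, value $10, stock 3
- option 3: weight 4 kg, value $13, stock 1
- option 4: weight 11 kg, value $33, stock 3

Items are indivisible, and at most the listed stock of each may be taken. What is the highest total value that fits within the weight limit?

$132

Top feasible selections:
- 3×option 1 + 3×option 2 + 1×option 4: weight 29, value 132
- 3×option 1 + 1×option 2 + 1×option 3 + 1×option 4: weight 29, value 125
- 3×option 1 + 2×option 2 + 1×option 4: weight 27, value 122
Best: $132.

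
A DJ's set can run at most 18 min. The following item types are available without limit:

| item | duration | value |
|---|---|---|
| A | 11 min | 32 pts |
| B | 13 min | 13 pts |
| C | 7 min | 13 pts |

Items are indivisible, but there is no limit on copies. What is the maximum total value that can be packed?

45 pts

Best value-per-unit is A at 32/11; filling with it alone gives 1×32 = 32.
Optimal mix: 1×A + 1×C → duration 18, value 45.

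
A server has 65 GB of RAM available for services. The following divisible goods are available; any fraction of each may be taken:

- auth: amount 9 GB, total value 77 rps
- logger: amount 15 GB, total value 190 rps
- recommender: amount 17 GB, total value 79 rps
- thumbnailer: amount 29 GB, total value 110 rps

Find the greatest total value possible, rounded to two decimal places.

437.03

Take in order of value per unit:
- logger (190/15 per unit): all 15 → value 190, running total 190.00
- auth (77/9 per unit): all 9 → value 77, running total 267.00
- recommender (79/17 per unit): all 17 → value 79, running total 346.00
- thumbnailer (110/29 per unit): 24 of 29 → value 24×110/29 = 91.0345, running total 437.03
Total 437.03.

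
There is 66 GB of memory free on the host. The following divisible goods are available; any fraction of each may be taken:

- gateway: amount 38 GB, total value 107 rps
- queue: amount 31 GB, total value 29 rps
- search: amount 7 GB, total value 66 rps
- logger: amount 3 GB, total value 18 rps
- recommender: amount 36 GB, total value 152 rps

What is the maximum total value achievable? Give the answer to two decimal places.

292.32

Take in order of value per unit:
- search (66/7 per unit): all 7 → value 66, running total 66.00
- logger (18/3 per unit): all 3 → value 18, running total 84.00
- recommender (152/36 per unit): all 36 → value 152, running total 236.00
- gateway (107/38 per unit): 20 of 38 → value 20×107/38 = 56.3158, running total 292.32
Total 292.32.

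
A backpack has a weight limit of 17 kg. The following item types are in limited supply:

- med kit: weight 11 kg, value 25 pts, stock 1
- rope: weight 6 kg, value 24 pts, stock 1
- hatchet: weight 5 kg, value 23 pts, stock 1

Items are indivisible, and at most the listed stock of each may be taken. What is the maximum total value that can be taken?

49 pts

Top feasible selections:
- 1×med kit + 1×rope: weight 17, value 49
- 1×med kit + 1×hatchet: weight 16, value 48
Best: 49 pts.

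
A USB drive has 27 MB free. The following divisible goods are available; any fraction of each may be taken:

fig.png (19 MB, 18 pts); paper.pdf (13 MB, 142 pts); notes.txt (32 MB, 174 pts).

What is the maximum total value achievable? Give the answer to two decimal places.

218.13

Take in order of value per unit:
- paper.pdf (142/13 per unit): all 13 → value 142, running total 142.00
- notes.txt (174/32 per unit): 14 of 32 → value 14×174/32 = 76.1250, running total 218.13
Total 218.13.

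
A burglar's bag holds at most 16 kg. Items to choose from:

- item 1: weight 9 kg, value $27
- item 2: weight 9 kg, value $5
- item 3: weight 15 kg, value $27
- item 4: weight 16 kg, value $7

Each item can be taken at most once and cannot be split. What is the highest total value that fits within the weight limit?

$27

This is a 0/1 knapsack; check combinations near the capacity.
- item 1: weight 9, value 27
- item 3: weight 15, value 27
- item 4: weight 16, value 7
- item 2: weight 9, value 5
Best: $27.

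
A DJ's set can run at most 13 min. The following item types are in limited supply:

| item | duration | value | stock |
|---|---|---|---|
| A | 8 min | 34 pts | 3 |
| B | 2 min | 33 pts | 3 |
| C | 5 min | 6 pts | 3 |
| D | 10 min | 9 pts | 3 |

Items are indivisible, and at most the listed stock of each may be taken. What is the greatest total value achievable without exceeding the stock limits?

105 pts

Best selections within duration 13 and stock limits:
- 3×B + 1×C: duration 11, value 105
- 1×A + 2×B: duration 12, value 100
- 3×B: duration 6, value 99
- 2×B + 1×C: duration 9, value 72
Best: 105 pts.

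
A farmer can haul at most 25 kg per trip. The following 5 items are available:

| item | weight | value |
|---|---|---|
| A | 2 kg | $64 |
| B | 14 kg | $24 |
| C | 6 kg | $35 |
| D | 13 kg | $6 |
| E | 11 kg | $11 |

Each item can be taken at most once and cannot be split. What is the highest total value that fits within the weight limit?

$123

Check high-value combinations within 25 kg:
- A+B+C: weight 2+14+6=22, value 64+24+35=123
- A+C+E: weight 2+6+11=19, value 64+35+11=110
- A+C+D: weight 2+6+13=21, value 64+35+6=105
- A+C: weight 2+6=8, value 64+35=99
Best: $123.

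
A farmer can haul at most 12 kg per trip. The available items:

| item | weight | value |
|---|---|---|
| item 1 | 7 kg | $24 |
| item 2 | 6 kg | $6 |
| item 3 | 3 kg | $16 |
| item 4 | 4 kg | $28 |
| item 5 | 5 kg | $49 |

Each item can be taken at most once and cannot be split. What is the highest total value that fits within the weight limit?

Check high-value combinations within 12 kg:
- item 3+item 4+item 5: weight 3+4+5=12, value 16+28+49=93
- item 4+item 5: weight 4+5=9, value 28+49=77
- item 1+item 5: weight 7+5=12, value 24+49=73
- item 3+item 5: weight 3+5=8, value 16+49=65
Best: $93.

$93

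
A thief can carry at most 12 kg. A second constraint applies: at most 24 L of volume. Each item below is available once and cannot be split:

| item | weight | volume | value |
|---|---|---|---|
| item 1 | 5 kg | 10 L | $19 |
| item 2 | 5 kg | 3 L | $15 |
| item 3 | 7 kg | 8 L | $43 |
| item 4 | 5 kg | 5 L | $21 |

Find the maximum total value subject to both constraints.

Feasible sets respecting both limits:
- item 3+item 4: weight 12, volume 13, value 64
- item 1+item 3: weight 12, volume 18, value 62
- item 2+item 3: weight 12, volume 11, value 58
Best: $64.

$64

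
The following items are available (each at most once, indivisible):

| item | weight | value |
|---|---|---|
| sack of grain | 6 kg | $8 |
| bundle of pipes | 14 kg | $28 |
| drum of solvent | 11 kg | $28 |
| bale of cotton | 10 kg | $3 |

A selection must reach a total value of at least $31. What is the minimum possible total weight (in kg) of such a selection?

17

Subsets with value ≥ 31, sorted by total weight:
- sack of grain+drum of solvent: weight 17, value 36
- sack of grain+bundle of pipes: weight 20, value 36
- drum of solvent+bale of cotton: weight 21, value 31
- bundle of pipes+bale of cotton: weight 24, value 31
Minimum weight: 17 kg.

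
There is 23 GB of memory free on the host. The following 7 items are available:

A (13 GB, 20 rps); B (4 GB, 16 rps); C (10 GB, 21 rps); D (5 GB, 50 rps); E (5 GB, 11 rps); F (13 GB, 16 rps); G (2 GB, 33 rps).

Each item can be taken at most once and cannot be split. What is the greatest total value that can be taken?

120 rps

This is a 0/1 knapsack; check combinations near the capacity.
- B+C+D+G: memory 4+10+5+2=21, value 16+21+50+33=120
- C+D+E+G: memory 10+5+5+2=22, value 21+50+11+33=115
- B+D+E+G: memory 4+5+5+2=16, value 16+50+11+33=110
- C+D+G: memory 10+5+2=17, value 21+50+33=104
- A+D+G: memory 13+5+2=20, value 20+50+33=103
Best: 120 rps.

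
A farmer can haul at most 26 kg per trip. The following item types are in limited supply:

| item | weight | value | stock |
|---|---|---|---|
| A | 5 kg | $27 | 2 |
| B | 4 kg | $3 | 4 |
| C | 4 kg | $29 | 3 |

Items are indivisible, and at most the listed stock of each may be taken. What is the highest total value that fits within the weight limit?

Best selections within weight 26 and stock limits:
- 2×A + 1×B + 3×C: weight 26, value 144
- 2×A + 3×C: weight 22, value 141
- 1×A + 2×B + 3×C: weight 25, value 120
- 2×A + 2×B + 2×C: weight 26, value 118
Best: $144.

$144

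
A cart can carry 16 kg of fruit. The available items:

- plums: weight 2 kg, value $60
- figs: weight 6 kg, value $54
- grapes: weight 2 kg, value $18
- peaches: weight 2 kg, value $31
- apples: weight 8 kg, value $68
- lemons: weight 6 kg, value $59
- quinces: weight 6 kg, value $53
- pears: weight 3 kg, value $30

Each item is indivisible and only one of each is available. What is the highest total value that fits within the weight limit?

Check high-value combinations within 16 kg:
- plums+figs+peaches+lemons: weight 2+6+2+6=16, value 60+54+31+59=204
- plums+peaches+lemons+quinces: weight 2+2+6+6=16, value 60+31+59+53=203
- plums+grapes+peaches+lemons+pears: weight 2+2+2+6+3=15, value 60+18+31+59+30=198
- plums+figs+peaches+quinces: weight 2+6+2+6=16, value 60+54+31+53=198
- plums+figs+grapes+peaches+pears: weight 2+6+2+2+3=15, value 60+54+18+31+30=193
Best: $204.

$204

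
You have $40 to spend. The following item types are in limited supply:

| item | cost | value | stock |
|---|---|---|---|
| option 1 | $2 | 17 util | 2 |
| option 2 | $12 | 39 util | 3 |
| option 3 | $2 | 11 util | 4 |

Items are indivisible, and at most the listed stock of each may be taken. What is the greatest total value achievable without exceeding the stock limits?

156 util

Best selections within cost 40 and stock limits:
- 2×option 1 + 2×option 2 + 4×option 3: cost 36, value 156
- 2×option 1 + 3×option 2: cost 40, value 151
- 2×option 1 + 2×option 2 + 3×option 3: cost 34, value 145
- 1×option 1 + 3×option 2 + 1×option 3: cost 40, value 145
Best: 156 util.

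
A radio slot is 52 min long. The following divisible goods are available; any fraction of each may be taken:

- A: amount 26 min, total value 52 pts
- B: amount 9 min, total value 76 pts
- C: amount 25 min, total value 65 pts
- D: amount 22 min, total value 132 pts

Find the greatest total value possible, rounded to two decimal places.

Take in order of value per unit:
- B (76/9 per unit): all 9 → value 76, running total 76.00
- D (132/22 per unit): all 22 → value 132, running total 208.00
- C (65/25 per unit): 21 of 25 → value 21×65/25 = 54.6000, running total 262.60
Total 262.60.

262.60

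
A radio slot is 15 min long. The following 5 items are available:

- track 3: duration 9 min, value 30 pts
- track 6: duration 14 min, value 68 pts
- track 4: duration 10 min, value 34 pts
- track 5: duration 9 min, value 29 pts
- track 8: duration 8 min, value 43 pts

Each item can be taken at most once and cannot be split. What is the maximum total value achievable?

This is a 0/1 knapsack; check combinations near the capacity.
- track 6: duration 14, value 68
- track 8: duration 8, value 43
- track 4: duration 10, value 34
Best: 68 pts.

68 pts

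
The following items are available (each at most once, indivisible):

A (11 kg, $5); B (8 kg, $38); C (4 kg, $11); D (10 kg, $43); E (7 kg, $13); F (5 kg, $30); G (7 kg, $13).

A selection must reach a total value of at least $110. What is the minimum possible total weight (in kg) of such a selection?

Subsets with value ≥ 110, sorted by total weight:
- B+D+F: weight 23, value 111
- B+C+D+F: weight 27, value 122
- B+D+E+F: weight 30, value 124
Minimum weight: 23 kg.

23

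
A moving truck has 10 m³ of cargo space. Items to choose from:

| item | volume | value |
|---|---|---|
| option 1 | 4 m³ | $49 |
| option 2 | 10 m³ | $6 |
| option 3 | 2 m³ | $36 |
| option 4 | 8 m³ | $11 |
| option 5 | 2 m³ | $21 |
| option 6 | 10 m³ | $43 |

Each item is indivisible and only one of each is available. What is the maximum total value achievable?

$106

Check high-value combinations within 10 m³:
- option 1+option 3+option 5: volume 4+2+2=8, value 49+36+21=106
- option 1+option 3: volume 4+2=6, value 49+36=85
- option 1+option 5: volume 4+2=6, value 49+21=70
- option 3+option 5: volume 2+2=4, value 36+21=57
- option 1: volume 4, value 49
Best: $106.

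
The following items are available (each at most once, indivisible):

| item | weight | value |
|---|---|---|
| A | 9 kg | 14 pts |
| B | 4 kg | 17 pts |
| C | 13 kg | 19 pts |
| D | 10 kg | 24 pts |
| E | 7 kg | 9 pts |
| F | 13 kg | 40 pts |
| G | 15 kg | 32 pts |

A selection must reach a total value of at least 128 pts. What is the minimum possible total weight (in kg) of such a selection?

55

Subsets with value ≥ 128, sorted by total weight:
- B+C+D+F+G: weight 55, value 132
- A+B+D+E+F+G: weight 58, value 136
Minimum weight: 55 kg.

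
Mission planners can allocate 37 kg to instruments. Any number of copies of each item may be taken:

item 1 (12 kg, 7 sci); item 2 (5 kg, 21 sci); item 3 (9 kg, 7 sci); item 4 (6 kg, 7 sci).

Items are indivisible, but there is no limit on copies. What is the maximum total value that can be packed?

147 sci

Best value-per-unit is item 2 at 21/5, and filling with it alone uses mass 7×5=35. No mix of the others beats 7×21 = 147.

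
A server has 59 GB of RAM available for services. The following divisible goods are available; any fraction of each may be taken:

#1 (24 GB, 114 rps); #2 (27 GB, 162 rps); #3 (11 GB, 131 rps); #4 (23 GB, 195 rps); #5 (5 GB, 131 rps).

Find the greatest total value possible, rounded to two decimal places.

577.00

Take in order of value per unit:
- #5 (131/5 per unit): all 5 → value 131, running total 131.00
- #3 (131/11 per unit): all 11 → value 131, running total 262.00
- #4 (195/23 per unit): all 23 → value 195, running total 457.00
- #2 (162/27 per unit): 20 of 27 → value 20×162/27 = 120.0000, running total 577.00
Total 577.00.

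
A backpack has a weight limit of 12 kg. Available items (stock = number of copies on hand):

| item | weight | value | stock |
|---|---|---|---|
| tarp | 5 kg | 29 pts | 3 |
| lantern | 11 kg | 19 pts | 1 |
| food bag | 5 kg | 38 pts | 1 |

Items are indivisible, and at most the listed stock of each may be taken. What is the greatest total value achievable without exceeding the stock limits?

67 pts

Top feasible selections:
- 1×tarp + 1×food bag: weight 10, value 67
- 2×tarp: weight 10, value 58
- 1×food bag: weight 5, value 38
- 1×tarp: weight 5, value 29
Best: 67 pts.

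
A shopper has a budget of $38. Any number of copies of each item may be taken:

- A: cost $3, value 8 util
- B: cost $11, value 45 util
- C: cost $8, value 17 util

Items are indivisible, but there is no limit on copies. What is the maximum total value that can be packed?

143 util

Best value-per-unit is B at 45/11; filling with it alone gives 3×45 = 135.
Optimal mix: 1×A + 3×B → cost 36, value 143.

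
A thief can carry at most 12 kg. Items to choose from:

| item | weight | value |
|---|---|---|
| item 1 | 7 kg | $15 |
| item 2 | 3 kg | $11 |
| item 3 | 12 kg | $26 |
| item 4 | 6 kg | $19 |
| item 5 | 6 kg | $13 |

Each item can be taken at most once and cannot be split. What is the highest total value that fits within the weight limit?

$32

Check high-value combinations within 12 kg:
- item 4+item 5: weight 6+6=12, value 19+13=32
- item 2+item 4: weight 3+6=9, value 11+19=30
- item 1+item 2: weight 7+3=10, value 15+11=26
- item 3: weight 12, value 26
Best: $32.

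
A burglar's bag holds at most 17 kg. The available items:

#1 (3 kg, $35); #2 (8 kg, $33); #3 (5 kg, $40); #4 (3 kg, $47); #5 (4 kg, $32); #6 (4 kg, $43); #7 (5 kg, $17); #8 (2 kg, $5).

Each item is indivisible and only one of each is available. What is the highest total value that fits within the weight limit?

This is a 0/1 knapsack; check combinations near the capacity.
- #1+#3+#4+#6+#8: weight 3+5+3+4+2=17, value 35+40+47+43+5=170
- #1+#3+#4+#6: weight 3+5+3+4=15, value 35+40+47+43=165
- #3+#4+#5+#6: weight 5+3+4+4=16, value 40+47+32+43=162
- #1+#4+#5+#6+#8: weight 3+3+4+4+2=16, value 35+47+32+43+5=162
Best: $170.

$170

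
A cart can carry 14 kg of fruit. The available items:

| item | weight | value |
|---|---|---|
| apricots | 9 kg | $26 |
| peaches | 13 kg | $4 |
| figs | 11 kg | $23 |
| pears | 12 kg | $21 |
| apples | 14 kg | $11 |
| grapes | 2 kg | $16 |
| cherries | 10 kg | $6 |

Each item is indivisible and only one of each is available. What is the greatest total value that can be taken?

This is a 0/1 knapsack; check combinations near the capacity.
- apricots+grapes: weight 9+2=11, value 26+16=42
- figs+grapes: weight 11+2=13, value 23+16=39
- pears+grapes: weight 12+2=14, value 21+16=37
- apricots: weight 9, value 26
Best: $42.

$42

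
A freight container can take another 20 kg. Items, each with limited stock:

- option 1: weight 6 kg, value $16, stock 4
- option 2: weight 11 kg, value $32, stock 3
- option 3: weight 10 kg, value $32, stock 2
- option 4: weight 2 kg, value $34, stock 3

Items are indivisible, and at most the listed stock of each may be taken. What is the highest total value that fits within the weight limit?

$134

Top feasible selections:
- 1×option 3 + 3×option 4: weight 16, value 134
- 1×option 2 + 3×option 4: weight 17, value 134
- 2×option 1 + 3×option 4: weight 18, value 134
- 1×option 1 + 3×option 4: weight 12, value 118
Best: $134.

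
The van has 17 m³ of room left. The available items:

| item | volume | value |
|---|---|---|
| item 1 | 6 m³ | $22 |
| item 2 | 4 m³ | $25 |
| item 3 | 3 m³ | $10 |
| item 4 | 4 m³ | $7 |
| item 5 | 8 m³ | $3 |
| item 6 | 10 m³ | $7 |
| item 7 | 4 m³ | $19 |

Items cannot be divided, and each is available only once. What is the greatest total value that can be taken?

Check high-value combinations within 17 m³:
- item 1+item 2+item 3+item 7: volume 6+4+3+4=17, value 22+25+10+19=76
- item 1+item 2+item 7: volume 6+4+4=14, value 22+25+19=66
- item 1+item 2+item 3+item 4: volume 6+4+3+4=17, value 22+25+10+7=64
- item 2+item 3+item 4+item 7: volume 4+3+4+4=15, value 25+10+7+19=61
- item 1+item 3+item 4+item 7: volume 6+3+4+4=17, value 22+10+7+19=58
Best: $76.

$76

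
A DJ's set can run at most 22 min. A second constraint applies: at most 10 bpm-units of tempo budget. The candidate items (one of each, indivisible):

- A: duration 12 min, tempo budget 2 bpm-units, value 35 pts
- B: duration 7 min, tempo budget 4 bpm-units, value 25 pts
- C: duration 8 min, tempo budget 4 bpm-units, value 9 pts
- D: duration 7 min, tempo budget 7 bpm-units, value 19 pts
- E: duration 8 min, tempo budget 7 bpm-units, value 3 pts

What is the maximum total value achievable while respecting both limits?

60 pts

Feasible sets respecting both limits:
- A+B: duration 19, tempo budget 6, value 60
- A+D: duration 19, tempo budget 9, value 54
- A+C: duration 20, tempo budget 6, value 44
Best: 60 pts.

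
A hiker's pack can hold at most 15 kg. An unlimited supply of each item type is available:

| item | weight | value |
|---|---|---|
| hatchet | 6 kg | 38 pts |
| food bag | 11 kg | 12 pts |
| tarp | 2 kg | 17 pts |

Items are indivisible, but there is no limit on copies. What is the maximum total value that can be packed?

Best value-per-unit is tarp at 17/2, and filling with it alone uses weight 7×2=14. No mix of the others beats 7×17 = 119.

119 pts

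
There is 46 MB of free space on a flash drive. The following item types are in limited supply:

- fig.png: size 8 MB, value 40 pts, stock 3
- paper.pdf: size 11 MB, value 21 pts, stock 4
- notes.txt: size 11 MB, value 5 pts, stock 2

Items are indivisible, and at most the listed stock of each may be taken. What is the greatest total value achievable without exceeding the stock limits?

162 pts

Top feasible selections:
- 3×fig.png + 2×paper.pdf: size 46, value 162
- 3×fig.png + 1×paper.pdf + 1×notes.txt: size 46, value 146
Best: 162 pts.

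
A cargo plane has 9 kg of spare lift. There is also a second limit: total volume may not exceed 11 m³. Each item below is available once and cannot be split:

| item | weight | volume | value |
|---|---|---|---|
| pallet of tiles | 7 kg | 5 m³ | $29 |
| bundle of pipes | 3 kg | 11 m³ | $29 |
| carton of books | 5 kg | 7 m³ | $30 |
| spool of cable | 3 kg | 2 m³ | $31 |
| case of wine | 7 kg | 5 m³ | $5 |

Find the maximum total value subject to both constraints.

$61

Feasible sets respecting both limits:
- carton of books+spool of cable: weight 8, volume 9, value 61
- spool of cable: weight 3, volume 2, value 31
- carton of books: weight 5, volume 7, value 30
- pallet of tiles: weight 7, volume 5, value 29
Best: $61.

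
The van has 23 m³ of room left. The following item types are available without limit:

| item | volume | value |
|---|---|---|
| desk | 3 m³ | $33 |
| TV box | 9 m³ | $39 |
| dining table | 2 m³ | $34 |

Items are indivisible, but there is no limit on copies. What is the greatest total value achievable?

Best value-per-unit is dining table at 34/2, and filling with it alone uses volume 11×2=22. No mix of the others beats 11×34 = 374.

$374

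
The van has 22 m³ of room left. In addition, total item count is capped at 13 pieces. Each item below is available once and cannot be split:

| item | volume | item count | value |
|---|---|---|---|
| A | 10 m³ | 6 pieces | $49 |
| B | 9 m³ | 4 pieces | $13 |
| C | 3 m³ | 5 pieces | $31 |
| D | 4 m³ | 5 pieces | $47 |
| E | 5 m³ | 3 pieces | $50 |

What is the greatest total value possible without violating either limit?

Feasible sets respecting both limits:
- C+D+E: volume 12, item count 13, value 128
- B+D+E: volume 18, item count 12, value 110
- A+E: volume 15, item count 9, value 99
Best: $128.

$128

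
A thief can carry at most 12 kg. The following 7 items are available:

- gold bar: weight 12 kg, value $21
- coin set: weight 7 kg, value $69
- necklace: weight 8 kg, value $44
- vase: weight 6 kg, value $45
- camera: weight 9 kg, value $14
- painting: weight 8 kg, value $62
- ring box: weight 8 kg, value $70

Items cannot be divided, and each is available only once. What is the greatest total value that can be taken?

$70

Check high-value combinations within 12 kg:
- ring box: weight 8, value 70
- coin set: weight 7, value 69
- painting: weight 8, value 62
- vase: weight 6, value 45
Best: $70.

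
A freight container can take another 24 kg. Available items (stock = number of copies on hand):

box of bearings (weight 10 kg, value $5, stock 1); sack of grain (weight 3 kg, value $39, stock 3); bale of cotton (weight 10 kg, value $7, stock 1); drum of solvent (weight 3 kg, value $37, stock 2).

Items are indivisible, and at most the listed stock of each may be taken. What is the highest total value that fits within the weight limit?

$191

Top feasible selections:
- 3×sack of grain + 2×drum of solvent: weight 15, value 191
- 3×sack of grain + 1×bale of cotton + 1×drum of solvent: weight 22, value 161
- 2×sack of grain + 1×bale of cotton + 2×drum of solvent: weight 22, value 159
Best: $191.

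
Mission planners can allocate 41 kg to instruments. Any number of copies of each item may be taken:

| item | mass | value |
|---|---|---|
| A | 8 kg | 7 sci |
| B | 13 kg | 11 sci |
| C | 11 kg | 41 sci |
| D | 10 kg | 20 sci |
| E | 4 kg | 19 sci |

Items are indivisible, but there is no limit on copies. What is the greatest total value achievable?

Best value-per-unit is E at 19/4, and filling with it alone uses mass 10×4=40. No mix of the others beats 10×19 = 190.

190 sci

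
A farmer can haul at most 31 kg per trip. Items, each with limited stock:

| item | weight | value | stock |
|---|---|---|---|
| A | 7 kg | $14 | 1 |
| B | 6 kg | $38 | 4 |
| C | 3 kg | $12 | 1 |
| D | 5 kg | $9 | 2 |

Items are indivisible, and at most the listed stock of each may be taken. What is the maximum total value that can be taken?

Top feasible selections:
- 1×A + 4×B: weight 31, value 166
- 4×B + 1×C: weight 27, value 164
- 4×B + 1×D: weight 29, value 161
Best: $166.

$166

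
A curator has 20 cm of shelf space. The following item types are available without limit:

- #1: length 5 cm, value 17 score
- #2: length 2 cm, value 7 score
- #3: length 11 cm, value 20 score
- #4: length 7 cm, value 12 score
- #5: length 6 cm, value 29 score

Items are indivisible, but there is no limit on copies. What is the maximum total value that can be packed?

Best value-per-unit is #5 at 29/6; filling with it alone gives 3×29 = 87.
Optimal mix: 1×#2 + 3×#5 → length 20, value 94.

94 score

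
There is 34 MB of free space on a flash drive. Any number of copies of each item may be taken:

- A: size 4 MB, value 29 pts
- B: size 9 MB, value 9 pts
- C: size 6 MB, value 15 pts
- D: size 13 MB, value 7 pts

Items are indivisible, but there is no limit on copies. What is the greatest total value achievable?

Best value-per-unit is A at 29/4, and filling with it alone uses size 8×4=32. No mix of the others beats 8×29 = 232.

232 pts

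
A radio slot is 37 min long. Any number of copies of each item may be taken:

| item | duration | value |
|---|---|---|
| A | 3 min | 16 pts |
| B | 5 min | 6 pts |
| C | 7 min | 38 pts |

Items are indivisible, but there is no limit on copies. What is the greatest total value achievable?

Best value-per-unit is C at 38/7; filling with it alone gives 5×38 = 190.
Optimal mix: 3×A + 4×C → duration 37, value 200.

200 pts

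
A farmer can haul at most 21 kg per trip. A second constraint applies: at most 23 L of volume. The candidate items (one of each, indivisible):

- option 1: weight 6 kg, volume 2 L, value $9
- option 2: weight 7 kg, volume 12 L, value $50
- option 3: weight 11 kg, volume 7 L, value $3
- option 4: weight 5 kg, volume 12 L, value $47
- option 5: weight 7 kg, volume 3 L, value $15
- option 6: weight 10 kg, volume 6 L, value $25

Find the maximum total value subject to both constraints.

$81

Feasible sets respecting both limits:
- option 1+option 4+option 6: weight 21, volume 20, value 81
- option 2+option 6: weight 17, volume 18, value 75
- option 1+option 2+option 5: weight 20, volume 17, value 74
- option 4+option 6: weight 15, volume 18, value 72
Best: $81.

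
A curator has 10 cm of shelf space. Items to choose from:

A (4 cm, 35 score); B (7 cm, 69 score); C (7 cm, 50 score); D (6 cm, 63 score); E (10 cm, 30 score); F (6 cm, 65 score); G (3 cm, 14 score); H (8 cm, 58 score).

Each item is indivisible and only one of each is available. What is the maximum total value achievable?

100 score

Check high-value combinations within 10 cm:
- A+F: length 4+6=10, value 35+65=100
- A+D: length 4+6=10, value 35+63=98
- B+G: length 7+3=10, value 69+14=83
Best: 100 score.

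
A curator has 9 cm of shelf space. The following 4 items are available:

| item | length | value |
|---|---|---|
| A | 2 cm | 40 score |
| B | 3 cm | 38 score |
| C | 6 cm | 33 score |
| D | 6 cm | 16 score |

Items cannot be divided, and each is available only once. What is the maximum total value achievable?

Check high-value combinations within 9 cm:
- A+B: length 2+3=5, value 40+38=78
- A+C: length 2+6=8, value 40+33=73
- B+C: length 3+6=9, value 38+33=71
Best: 78 score.

78 score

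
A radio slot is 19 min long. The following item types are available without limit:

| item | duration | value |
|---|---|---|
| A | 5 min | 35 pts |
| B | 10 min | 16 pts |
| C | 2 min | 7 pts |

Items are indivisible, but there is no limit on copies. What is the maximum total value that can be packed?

119 pts

Best value-per-unit is A at 35/5; filling with it alone gives 3×35 = 105.
Optimal mix: 3×A + 2×C → duration 19, value 119.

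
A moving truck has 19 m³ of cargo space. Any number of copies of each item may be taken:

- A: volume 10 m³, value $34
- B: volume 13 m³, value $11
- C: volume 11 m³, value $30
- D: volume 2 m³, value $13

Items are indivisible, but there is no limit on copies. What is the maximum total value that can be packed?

Best value-per-unit is D at 13/2, and filling with it alone uses volume 9×2=18. No mix of the others beats 9×13 = 117.

$117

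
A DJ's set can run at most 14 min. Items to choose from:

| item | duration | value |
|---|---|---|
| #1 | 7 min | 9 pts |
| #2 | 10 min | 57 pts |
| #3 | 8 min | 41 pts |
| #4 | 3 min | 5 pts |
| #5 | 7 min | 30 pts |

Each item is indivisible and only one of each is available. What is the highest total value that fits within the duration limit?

62 pts

Check high-value combinations within 14 min:
- #2+#4: duration 10+3=13, value 57+5=62
- #2: duration 10, value 57
- #3+#4: duration 8+3=11, value 41+5=46
- #3: duration 8, value 41
Best: 62 pts.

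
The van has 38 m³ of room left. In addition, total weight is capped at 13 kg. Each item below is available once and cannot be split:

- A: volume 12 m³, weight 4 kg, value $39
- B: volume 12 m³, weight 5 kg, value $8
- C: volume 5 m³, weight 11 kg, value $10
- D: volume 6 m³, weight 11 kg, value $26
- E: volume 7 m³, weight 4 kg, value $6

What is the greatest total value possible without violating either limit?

Feasible sets respecting both limits:
- A+B+E: volume 31, weight 13, value 53
- A+B: volume 24, weight 9, value 47
- A+E: volume 19, weight 8, value 45
- A: volume 12, weight 4, value 39
Best: $53.

$53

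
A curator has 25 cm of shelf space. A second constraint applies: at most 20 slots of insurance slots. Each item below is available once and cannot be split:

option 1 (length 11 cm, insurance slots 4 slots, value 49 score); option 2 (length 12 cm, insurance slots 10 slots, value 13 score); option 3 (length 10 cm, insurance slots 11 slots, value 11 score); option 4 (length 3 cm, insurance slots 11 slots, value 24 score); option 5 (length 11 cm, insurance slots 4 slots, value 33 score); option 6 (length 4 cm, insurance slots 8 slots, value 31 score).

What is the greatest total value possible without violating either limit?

106 score

Feasible sets respecting both limits:
- option 1+option 4+option 5: length 25, insurance slots 19, value 106
- option 1+option 5: length 22, insurance slots 8, value 82
- option 1+option 6: length 15, insurance slots 12, value 80
- option 1+option 4: length 14, insurance slots 15, value 73
Best: 106 score.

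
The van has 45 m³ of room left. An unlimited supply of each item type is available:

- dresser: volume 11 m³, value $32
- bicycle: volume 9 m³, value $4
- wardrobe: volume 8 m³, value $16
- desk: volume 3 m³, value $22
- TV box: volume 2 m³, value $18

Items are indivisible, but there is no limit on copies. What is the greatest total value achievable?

$400

Best value-per-unit is TV box at 18/2; filling with it alone gives 22×18 = 396.
Optimal mix: 1×desk + 21×TV box → volume 45, value 400.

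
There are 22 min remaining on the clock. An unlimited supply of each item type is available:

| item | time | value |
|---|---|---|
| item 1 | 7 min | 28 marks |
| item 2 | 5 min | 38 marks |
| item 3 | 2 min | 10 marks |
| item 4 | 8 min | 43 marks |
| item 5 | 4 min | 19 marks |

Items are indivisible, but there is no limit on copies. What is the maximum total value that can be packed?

Best value-per-unit is item 2 at 38/5; filling with it alone gives 4×38 = 152.
Optimal mix: 4×item 2 + 1×item 3 → time 22, value 162.

162 marks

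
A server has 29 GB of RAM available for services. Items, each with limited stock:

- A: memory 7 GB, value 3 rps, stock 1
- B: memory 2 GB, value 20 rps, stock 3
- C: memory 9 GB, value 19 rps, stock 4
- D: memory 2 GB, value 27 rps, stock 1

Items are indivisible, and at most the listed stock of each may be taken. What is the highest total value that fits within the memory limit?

125 rps

Top feasible selections:
- 3×B + 2×C + 1×D: memory 26, value 125
- 1×A + 3×B + 1×C + 1×D: memory 24, value 109
Best: 125 rps.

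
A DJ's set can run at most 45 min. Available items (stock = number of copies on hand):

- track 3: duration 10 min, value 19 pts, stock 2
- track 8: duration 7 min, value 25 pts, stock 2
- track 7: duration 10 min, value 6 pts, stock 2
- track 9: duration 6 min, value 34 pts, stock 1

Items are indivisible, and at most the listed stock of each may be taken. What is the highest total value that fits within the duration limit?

Best selections within duration 45 and stock limits:
- 2×track 3 + 2×track 8 + 1×track 9: duration 40, value 122
- 1×track 3 + 2×track 8 + 1×track 7 + 1×track 9: duration 40, value 109
- 1×track 3 + 2×track 8 + 1×track 9: duration 30, value 103
Best: 122 pts.

122 pts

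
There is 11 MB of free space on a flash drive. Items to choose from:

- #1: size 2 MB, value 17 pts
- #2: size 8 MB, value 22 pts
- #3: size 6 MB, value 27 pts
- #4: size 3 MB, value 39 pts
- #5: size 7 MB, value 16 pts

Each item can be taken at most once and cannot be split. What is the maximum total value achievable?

Check high-value combinations within 11 MB:
- #1+#3+#4: size 2+6+3=11, value 17+27+39=83
- #3+#4: size 6+3=9, value 27+39=66
- #2+#4: size 8+3=11, value 22+39=61
- #1+#4: size 2+3=5, value 17+39=56
- #4+#5: size 3+7=10, value 39+16=55
Best: 83 pts.

83 pts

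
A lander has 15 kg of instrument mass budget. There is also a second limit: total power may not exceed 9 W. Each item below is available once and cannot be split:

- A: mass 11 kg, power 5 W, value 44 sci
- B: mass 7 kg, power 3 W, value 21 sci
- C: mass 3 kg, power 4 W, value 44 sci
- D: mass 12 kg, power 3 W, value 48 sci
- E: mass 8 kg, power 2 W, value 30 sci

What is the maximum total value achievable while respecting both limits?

Feasible sets respecting both limits:
- C+D: mass 15, power 7, value 92
- A+C: mass 14, power 9, value 88
- C+E: mass 11, power 6, value 74
- B+C: mass 10, power 7, value 65
Best: 92 sci.

92 sci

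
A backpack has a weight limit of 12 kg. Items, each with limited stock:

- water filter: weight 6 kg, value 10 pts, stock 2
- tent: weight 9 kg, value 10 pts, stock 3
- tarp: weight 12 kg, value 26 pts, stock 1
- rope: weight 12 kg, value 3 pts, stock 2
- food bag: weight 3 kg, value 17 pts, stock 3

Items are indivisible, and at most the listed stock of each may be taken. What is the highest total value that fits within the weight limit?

51 pts

Best selections within weight 12 and stock limits:
- 3×food bag: weight 9, value 51
- 1×water filter + 2×food bag: weight 12, value 44
- 2×food bag: weight 6, value 34
- 1×water filter + 1×food bag: weight 9, value 27
Best: 51 pts.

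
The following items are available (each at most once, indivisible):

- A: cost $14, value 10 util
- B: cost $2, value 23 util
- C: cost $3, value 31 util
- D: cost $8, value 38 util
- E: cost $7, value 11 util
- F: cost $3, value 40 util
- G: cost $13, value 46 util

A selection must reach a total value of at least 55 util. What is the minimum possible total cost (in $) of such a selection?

5

Subsets with value ≥ 55, sorted by total cost:
- B+F: cost 5, value 63
- C+F: cost 6, value 71
- B+C+F: cost 8, value 94
- B+D: cost 10, value 61
Minimum cost: 5 $.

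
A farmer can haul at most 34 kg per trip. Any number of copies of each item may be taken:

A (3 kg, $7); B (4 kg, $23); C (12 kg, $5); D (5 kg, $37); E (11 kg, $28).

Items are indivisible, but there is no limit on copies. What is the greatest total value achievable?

$245

Best value-per-unit is D at 37/5; filling with it alone gives 6×37 = 222.
Optimal mix: 1×B + 6×D → weight 34, value 245.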